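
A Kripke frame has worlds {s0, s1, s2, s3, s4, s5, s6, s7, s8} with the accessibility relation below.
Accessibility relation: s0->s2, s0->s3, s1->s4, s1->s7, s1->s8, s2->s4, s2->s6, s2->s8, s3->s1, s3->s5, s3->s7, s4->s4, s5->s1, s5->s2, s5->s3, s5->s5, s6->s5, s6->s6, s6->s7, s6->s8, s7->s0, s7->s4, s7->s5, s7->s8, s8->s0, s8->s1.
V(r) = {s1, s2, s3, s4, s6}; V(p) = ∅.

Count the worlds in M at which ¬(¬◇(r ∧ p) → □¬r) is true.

Let φ = ¬(¬◇(r ∧ p) → □¬r). Evaluate φ at each world:
  s0 (successors {s2, s3}): φ is true.
  s1 (successors {s4, s7, s8}): φ is true.
  s2 (successors {s4, s6, s8}): φ is true.
  s3 (successors {s1, s5, s7}): φ is true.
  s4 (successors {s4}): φ is true.
  s5 (successors {s1, s2, s3, s5}): φ is true.
  s6 (successors {s5, s6, s7, s8}): φ is true.
  s7 (successors {s0, s4, s5, s8}): φ is true.
  s8 (successors {s0, s1}): φ is true.
For instance, at s5:
  At s5: ¬◇(r ∧ p) → □¬r is false, so ¬(¬◇(r ∧ p) → □¬r) is true.
    At s5: ¬◇(r ∧ p) is true, □¬r is false, so ¬◇(r ∧ p) → □¬r is false.
      At s5: ◇(r ∧ p) is false, so ¬◇(r ∧ p) is true.
      At s5: □¬r requires ¬r at every successor {s1, s2, s3, s5}.
        ¬r fails at s1, so □¬r is false at s5.
Satisfying worlds: {s0, s1, s2, s3, s4, s5, s6, s7, s8}

9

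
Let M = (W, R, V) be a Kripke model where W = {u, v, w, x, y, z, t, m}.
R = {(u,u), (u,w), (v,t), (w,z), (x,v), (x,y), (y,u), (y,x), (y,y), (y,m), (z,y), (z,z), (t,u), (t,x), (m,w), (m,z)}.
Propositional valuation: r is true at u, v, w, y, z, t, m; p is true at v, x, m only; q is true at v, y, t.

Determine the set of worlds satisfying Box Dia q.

Recall that Box ψ holds at a world iff ψ holds at every accessible world, and Dia ψ holds iff ψ holds at some accessible world.
Let φ = Box Dia q. Evaluate φ at each world:
  u (successors {u, w}): φ is false.
  v (successors {t}): φ is false.
  w (successors {z}): φ is true.
  x (successors {v, y}): φ is true.
  y (successors {u, x, y, m}): φ is false.
  z (successors {y, z}): φ is true.
  t (successors {u, x}): φ is false.
  m (successors {w, z}): φ is false.
For instance, at v:
  At v: Box Dia q requires Dia q at every successor {t}.
    Dia q fails at t, so Box Dia q is false at v.
      At t: Dia q requires q at some successor in {u, x}.
        At u: q is false.
        At x: q is false.
      So Dia q is false at t.
Satisfying worlds: {w, x, z}

w, x, z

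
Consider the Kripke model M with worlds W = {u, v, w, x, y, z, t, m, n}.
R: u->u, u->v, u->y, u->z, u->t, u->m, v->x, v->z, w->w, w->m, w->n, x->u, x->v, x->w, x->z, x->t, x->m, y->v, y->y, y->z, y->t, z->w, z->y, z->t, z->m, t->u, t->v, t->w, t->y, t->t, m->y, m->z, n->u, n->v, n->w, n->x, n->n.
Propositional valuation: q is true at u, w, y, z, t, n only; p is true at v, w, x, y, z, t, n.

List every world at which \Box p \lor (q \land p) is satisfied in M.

v, w, y, z, t, m, n

Let φ = \Box p \lor (q \land p). Evaluate φ at each world:
  u (successors {u, v, y, z, t, m}): φ is false.
  v (successors {x, z}): φ is true.
  w (successors {w, m, n}): φ is true.
  x (successors {u, v, w, z, t, m}): φ is false.
  y (successors {v, y, z, t}): φ is true.
  z (successors {w, y, t, m}): φ is true.
  t (successors {u, v, w, y, t}): φ is true.
  m (successors {y, z}): φ is true.
  n (successors {u, v, w, x, n}): φ is true.
For instance, at z:
  At z: \Box p is false, q \land p is true, so \Box p \lor (q \land p) is true.
    At z: \Box p requires p at every successor {w, y, t, m}.
      p fails at m, so \Box p is false at z.
Satisfying worlds: {v, w, y, z, t, m, n}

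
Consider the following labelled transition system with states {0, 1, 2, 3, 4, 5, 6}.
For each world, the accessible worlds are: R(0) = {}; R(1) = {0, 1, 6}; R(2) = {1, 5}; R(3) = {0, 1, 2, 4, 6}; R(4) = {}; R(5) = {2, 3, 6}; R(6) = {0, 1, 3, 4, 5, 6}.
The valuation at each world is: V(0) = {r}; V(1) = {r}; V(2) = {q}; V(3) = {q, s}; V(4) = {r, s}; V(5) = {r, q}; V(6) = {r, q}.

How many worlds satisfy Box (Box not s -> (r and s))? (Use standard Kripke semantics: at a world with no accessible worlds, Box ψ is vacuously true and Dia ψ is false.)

2

Recall that Box ψ holds at a world iff ψ holds at every accessible world, and Dia ψ holds iff ψ holds at some accessible world.
Let φ = Box (Box not s -> (r and s)). Evaluate φ at each world:
  0 (successors ∅): φ is true.
  1 (successors {0, 1, 6}): φ is false.
  2 (successors {1, 5}): φ is false.
  3 (successors {0, 1, 2, 4, 6}): φ is false.
  4 (successors ∅): φ is true.
  5 (successors {2, 3, 6}): φ is false.
  6 (successors {0, 1, 3, 4, 5, 6}): φ is false.
For instance, at 6:
  At 6: Box (Box not s -> (r and s)) requires Box not s -> (r and s) at every successor {0, 1, 3, 4, 5, 6}.
    Box not s -> (r and s) fails at 0, so Box (Box not s -> (r and s)) is false at 6.
      At 0: Box not s is true, r and s is false, so Box not s -> (r and s) is false.
Satisfying worlds: {0, 4}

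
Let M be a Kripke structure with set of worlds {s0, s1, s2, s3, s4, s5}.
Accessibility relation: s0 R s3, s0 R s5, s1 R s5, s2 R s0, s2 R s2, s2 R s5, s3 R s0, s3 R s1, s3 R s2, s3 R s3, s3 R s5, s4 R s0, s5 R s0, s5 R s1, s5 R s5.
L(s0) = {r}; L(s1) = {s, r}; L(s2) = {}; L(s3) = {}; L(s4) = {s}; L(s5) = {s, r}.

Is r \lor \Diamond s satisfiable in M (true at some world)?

Let φ = r \lor \Diamond s. Evaluate φ at each world:
  s0 (successors {s3, s5}): φ is true.
  s1 (successors {s5}): φ is true.
  s2 (successors {s0, s2, s5}): φ is true.
  s3 (successors {s0, s1, s2, s3, s5}): φ is true.
  s4 (successors {s0}): φ is false.
  s5 (successors {s0, s1, s5}): φ is true.
Detail at s0 (witness):
  At s0: r is true, \Diamond s is true, so r \lor \Diamond s is true.
    At s0: \Diamond s requires s at some successor in {s3, s5}.
      s holds at s5, so \Diamond s is true at s0.

Yes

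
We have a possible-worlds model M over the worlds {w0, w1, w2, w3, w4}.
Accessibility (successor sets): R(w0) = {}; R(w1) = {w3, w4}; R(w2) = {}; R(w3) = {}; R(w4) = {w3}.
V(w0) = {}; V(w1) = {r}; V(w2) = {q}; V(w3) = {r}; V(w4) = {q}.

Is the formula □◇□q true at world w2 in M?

Yes

At w2: no accessible worlds, so □◇□q holds vacuously.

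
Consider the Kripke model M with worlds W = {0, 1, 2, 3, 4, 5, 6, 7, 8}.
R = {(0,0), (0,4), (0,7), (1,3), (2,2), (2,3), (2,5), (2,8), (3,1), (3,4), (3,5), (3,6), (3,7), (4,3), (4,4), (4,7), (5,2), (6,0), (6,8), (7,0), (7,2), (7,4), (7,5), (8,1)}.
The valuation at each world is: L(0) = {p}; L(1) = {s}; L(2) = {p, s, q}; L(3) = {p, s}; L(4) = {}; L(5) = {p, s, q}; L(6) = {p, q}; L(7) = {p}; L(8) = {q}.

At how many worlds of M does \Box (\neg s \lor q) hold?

Let φ = \Box (\neg s \lor q). Evaluate φ at each world:
  0 (successors {0, 4, 7}): φ is true.
  1 (successors {3}): φ is false.
  2 (successors {2, 3, 5, 8}): φ is false.
  3 (successors {1, 4, 5, 6, 7}): φ is false.
  4 (successors {3, 4, 7}): φ is false.
  5 (successors {2}): φ is true.
  6 (successors {0, 8}): φ is true.
  7 (successors {0, 2, 4, 5}): φ is true.
  8 (successors {1}): φ is false.
For instance, at 0:
  At 0: \Box (\neg s \lor q) requires \neg s \lor q at every successor {0, 4, 7}.
    At 0: \neg s \lor q is true.
    At 4: \neg s \lor q is true.
    At 7: \neg s \lor q is true.
  So \Box (\neg s \lor q) is true at 0.
Satisfying worlds: {0, 5, 6, 7}

4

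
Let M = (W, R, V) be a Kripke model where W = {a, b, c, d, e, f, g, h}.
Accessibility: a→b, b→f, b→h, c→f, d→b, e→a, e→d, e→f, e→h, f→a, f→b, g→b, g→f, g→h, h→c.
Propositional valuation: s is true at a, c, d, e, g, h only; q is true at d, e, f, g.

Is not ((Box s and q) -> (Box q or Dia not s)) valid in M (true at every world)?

No

Let φ = not ((Box s and q) -> (Box q or Dia not s)). Evaluate φ at each world:
  a (successors {b}): φ is false.
  b (successors {f, h}): φ is false.
  c (successors {f}): φ is false.
  d (successors {b}): φ is false.
  e (successors {a, d, f, h}): φ is false.
  f (successors {a, b}): φ is false.
  g (successors {b, f, h}): φ is false.
  h (successors {c}): φ is false.
Detail at a (counterexample):
  At a: (Box s and q) -> (Box q or Dia not s) is true, so not ((Box s and q) -> (Box q or Dia not s)) is false.
    At a: Box s and q is false, Box q or Dia not s is true, so (Box s and q) -> (Box q or Dia not s) is true.
      At a: Box s is false, q is false, so Box s and q is false.
      At a: Box q is false, Dia not s is true, so Box q or Dia not s is true.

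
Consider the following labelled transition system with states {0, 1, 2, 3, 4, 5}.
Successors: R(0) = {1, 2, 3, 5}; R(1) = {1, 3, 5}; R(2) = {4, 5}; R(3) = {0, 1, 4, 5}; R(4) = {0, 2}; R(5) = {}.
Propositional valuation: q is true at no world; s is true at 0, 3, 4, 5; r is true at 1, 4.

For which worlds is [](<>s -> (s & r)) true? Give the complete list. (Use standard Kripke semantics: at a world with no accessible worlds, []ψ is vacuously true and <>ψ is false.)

Recall that []ψ holds at a world iff ψ holds at every accessible world, and <>ψ holds iff ψ holds at some accessible world.
Let φ = [](<>s -> (s & r)). Evaluate φ at each world:
  0 (successors {1, 2, 3, 5}): φ is false.
  1 (successors {1, 3, 5}): φ is false.
  2 (successors {4, 5}): φ is true.
  3 (successors {0, 1, 4, 5}): φ is false.
  4 (successors {0, 2}): φ is false.
  5 (successors ∅): φ is true.
For instance, at 0:
  At 0: [](<>s -> (s & r)) requires <>s -> (s & r) at every successor {1, 2, 3, 5}.
    <>s -> (s & r) fails at 1, so [](<>s -> (s & r)) is false at 0.
      At 1: <>s is true, s & r is false, so <>s -> (s & r) is false.
Satisfying worlds: {2, 5}

2, 5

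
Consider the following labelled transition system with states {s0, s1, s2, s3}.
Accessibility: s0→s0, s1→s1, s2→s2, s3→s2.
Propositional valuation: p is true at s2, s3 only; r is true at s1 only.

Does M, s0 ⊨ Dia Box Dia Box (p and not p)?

At s0: Dia Box Dia Box (p and not p) requires Box Dia Box (p and not p) at some successor in {s0}.
  At s0: Box Dia Box (p and not p) is false.
So Dia Box Dia Box (p and not p) is false at s0.

No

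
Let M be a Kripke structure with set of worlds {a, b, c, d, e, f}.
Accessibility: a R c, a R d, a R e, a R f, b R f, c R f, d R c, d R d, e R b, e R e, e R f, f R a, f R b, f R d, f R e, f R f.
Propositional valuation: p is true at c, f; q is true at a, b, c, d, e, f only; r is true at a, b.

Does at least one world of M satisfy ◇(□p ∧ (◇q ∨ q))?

Yes

Recall that □ψ holds at a world iff ψ holds at every accessible world, and ◇ψ holds iff ψ holds at some accessible world.
Let φ = ◇(□p ∧ (◇q ∨ q)). Evaluate φ at each world:
  a (successors {c, d, e, f}): φ is true.
  b (successors {f}): φ is false.
  c (successors {f}): φ is false.
  d (successors {c, d}): φ is true.
  e (successors {b, e, f}): φ is true.
  f (successors {a, b, d, e, f}): φ is true.
Detail at a (witness):
  At a: ◇(□p ∧ (◇q ∨ q)) requires □p ∧ (◇q ∨ q) at some successor in {c, d, e, f}.
    □p ∧ (◇q ∨ q) holds at c, so ◇(□p ∧ (◇q ∨ q)) is true at a.
      At c: □p is true, ◇q ∨ q is true, so □p ∧ (◇q ∨ q) is true.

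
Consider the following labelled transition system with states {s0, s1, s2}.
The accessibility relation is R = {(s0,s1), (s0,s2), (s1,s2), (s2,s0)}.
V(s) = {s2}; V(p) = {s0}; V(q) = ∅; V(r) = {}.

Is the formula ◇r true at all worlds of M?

Let φ = ◇r. Evaluate φ at each world:
  s0 (successors {s1, s2}): φ is false.
  s1 (successors {s2}): φ is false.
  s2 (successors {s0}): φ is false.
Detail at s0 (counterexample):
  At s0: ◇r requires r at some successor in {s1, s2}.
    At s1: r is false.
    At s2: r is false.
  So ◇r is false at s0.

No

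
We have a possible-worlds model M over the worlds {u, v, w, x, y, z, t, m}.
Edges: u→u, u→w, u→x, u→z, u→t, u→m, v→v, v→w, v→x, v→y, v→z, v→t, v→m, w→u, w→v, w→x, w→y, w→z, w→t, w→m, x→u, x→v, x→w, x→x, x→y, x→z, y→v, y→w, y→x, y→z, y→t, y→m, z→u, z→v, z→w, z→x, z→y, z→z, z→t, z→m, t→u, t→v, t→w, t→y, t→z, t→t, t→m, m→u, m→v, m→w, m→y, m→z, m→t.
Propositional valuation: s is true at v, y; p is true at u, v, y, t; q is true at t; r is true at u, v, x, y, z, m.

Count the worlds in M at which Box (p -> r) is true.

1

Recall that Box ψ holds at a world iff ψ holds at every accessible world, and Dia ψ holds iff ψ holds at some accessible world.
Let φ = Box (p -> r). Evaluate φ at each world:
  u (successors {u, w, x, z, t, m}): φ is false.
  v (successors {v, w, x, y, z, t, m}): φ is false.
  w (successors {u, v, x, y, z, t, m}): φ is false.
  x (successors {u, v, w, x, y, z}): φ is true.
  y (successors {v, w, x, z, t, m}): φ is false.
  z (successors {u, v, w, x, y, z, t, m}): φ is false.
  t (successors {u, v, w, y, z, t, m}): φ is false.
  m (successors {u, v, w, y, z, t}): φ is false.
For instance, at m:
  At m: Box (p -> r) requires p -> r at every successor {u, v, w, y, z, t}.
    p -> r fails at t, so Box (p -> r) is false at m.
Satisfying worlds: {x}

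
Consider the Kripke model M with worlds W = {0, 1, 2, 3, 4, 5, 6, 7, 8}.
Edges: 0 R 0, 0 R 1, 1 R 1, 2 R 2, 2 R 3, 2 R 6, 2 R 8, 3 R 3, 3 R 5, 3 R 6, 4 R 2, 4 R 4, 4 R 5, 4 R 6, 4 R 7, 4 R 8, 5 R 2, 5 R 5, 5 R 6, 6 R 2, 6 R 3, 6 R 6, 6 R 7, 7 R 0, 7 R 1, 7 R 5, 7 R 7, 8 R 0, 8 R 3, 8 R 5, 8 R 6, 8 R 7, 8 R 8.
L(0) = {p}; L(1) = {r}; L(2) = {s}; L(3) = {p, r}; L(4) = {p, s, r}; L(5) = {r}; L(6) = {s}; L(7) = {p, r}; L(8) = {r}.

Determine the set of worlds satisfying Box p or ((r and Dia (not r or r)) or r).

1, 3, 4, 5, 7, 8

Let φ = Box p or ((r and Dia (not r or r)) or r). Evaluate φ at each world:
  0 (successors {0, 1}): φ is false.
  1 (successors {1}): φ is true.
  2 (successors {2, 3, 6, 8}): φ is false.
  3 (successors {3, 5, 6}): φ is true.
  4 (successors {2, 4, 5, 6, 7, 8}): φ is true.
  5 (successors {2, 5, 6}): φ is true.
  6 (successors {2, 3, 6, 7}): φ is false.
  7 (successors {0, 1, 5, 7}): φ is true.
  8 (successors {0, 3, 5, 6, 7, 8}): φ is true.
For instance, at 6:
  At 6: Box p is false, (r and Dia (not r or r)) or r is false, so Box p or ((r and Dia (not r or r)) or r) is false.
    At 6: Box p requires p at every successor {2, 3, 6, 7}.
      p fails at 2, so Box p is false at 6.
    At 6: r and Dia (not r or r) is false, r is false, so (r and Dia (not r or r)) or r is false.
      At 6: r is false, Dia (not r or r) is true, so r and Dia (not r or r) is false.
Satisfying worlds: {1, 3, 4, 5, 7, 8}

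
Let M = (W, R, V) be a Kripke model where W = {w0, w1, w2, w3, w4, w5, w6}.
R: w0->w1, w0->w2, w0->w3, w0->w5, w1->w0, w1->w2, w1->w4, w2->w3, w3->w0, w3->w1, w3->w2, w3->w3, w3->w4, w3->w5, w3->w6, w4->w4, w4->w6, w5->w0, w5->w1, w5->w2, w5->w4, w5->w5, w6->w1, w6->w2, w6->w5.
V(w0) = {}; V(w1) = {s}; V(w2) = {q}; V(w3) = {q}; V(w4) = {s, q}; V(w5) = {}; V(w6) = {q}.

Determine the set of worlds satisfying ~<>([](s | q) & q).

Let φ = ~<>([](s | q) & q). Evaluate φ at each world:
  w0 (successors {w1, w2, w3, w5}): φ is false.
  w1 (successors {w0, w2, w4}): φ is false.
  w2 (successors {w3}): φ is true.
  w3 (successors {w0, w1, w2, w3, w4, w5, w6}): φ is false.
  w4 (successors {w4, w6}): φ is false.
  w5 (successors {w0, w1, w2, w4, w5}): φ is false.
  w6 (successors {w1, w2, w5}): φ is false.
For instance, at w2:
  At w2: <>([](s | q) & q) is false, so ~<>([](s | q) & q) is true.
    At w2: <>([](s | q) & q) requires [](s | q) & q at some successor in {w3}.
      At w3: [](s | q) & q is false.
    So <>([](s | q) & q) is false at w2.
Satisfying worlds: {w2}

w2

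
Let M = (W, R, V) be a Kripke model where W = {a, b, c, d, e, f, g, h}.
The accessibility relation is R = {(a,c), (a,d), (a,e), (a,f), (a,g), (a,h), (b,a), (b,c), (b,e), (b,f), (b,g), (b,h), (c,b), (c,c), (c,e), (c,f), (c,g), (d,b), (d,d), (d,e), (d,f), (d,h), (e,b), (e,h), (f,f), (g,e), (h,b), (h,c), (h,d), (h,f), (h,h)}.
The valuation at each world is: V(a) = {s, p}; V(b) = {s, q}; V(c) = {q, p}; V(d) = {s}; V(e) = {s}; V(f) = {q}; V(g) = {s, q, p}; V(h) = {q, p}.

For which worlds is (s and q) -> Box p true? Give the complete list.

Let φ = (s and q) -> Box p. Evaluate φ at each world:
  a (successors {c, d, e, f, g, h}): φ is true.
  b (successors {a, c, e, f, g, h}): φ is false.
  c (successors {b, c, e, f, g}): φ is true.
  d (successors {b, d, e, f, h}): φ is true.
  e (successors {b, h}): φ is true.
  f (successors {f}): φ is true.
  g (successors {e}): φ is false.
  h (successors {b, c, d, f, h}): φ is true.
For instance, at h:
  At h: s and q is false, Box p is false, so (s and q) -> Box p is true.
    At h: Box p requires p at every successor {b, c, d, f, h}.
      p fails at b, so Box p is false at h.
Satisfying worlds: {a, c, d, e, f, h}

a, c, d, e, f, h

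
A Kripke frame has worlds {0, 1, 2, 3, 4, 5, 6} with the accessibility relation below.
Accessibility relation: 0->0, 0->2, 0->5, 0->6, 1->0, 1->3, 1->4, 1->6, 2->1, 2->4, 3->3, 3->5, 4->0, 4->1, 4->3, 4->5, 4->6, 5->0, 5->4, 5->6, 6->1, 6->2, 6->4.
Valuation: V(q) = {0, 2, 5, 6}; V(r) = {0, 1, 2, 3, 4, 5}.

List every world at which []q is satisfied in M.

Let φ = []q. Evaluate φ at each world:
  0 (successors {0, 2, 5, 6}): φ is true.
  1 (successors {0, 3, 4, 6}): φ is false.
  2 (successors {1, 4}): φ is false.
  3 (successors {3, 5}): φ is false.
  4 (successors {0, 1, 3, 5, 6}): φ is false.
  5 (successors {0, 4, 6}): φ is false.
  6 (successors {1, 2, 4}): φ is false.
For instance, at 5:
  At 5: []q requires q at every successor {0, 4, 6}.
    q fails at 4, so []q is false at 5.
Satisfying worlds: {0}

0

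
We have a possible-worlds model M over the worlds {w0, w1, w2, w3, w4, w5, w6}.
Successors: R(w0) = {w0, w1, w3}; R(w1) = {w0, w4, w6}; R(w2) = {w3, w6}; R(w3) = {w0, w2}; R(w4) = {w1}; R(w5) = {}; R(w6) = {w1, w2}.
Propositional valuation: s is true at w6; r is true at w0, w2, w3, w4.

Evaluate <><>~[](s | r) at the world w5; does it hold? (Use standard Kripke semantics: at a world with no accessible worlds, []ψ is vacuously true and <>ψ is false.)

At w5: no accessible worlds, so <><>~[](s | r) is false.

No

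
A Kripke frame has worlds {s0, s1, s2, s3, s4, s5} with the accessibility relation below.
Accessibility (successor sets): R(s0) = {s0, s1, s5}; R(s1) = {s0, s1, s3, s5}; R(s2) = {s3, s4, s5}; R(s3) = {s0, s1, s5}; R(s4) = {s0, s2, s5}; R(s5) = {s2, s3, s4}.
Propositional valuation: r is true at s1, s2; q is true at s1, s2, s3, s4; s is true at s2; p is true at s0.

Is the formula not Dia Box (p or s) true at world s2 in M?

Recall that Box ψ holds at a world iff ψ holds at every accessible world, and Dia ψ holds iff ψ holds at some accessible world.
At s2: Dia Box (p or s) is false, so not Dia Box (p or s) is true.
  At s2: Dia Box (p or s) requires Box (p or s) at some successor in {s3, s4, s5}.
    At s3: Box (p or s) is false.
    At s4: Box (p or s) is false.
    At s5: Box (p or s) is false.
  So Dia Box (p or s) is false at s2.

Yes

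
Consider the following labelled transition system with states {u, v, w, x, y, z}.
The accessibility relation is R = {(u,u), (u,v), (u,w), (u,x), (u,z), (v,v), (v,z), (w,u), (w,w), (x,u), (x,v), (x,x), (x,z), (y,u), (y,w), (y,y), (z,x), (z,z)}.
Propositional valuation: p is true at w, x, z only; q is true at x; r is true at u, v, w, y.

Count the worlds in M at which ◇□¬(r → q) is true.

3

Let φ = ◇□¬(r → q). Evaluate φ at each world:
  u (successors {u, v, w, x, z}): φ is true.
  v (successors {v, z}): φ is false.
  w (successors {u, w}): φ is true.
  x (successors {u, v, x, z}): φ is false.
  y (successors {u, w, y}): φ is true.
  z (successors {x, z}): φ is false.
For instance, at w:
  At w: ◇□¬(r → q) requires □¬(r → q) at some successor in {u, w}.
    □¬(r → q) holds at w, so ◇□¬(r → q) is true at w.
      At w: □¬(r → q) requires ¬(r → q) at every successor {u, w}.
        At u: ¬(r → q) is true.
        At w: ¬(r → q) is true.
      So □¬(r → q) is true at w.
Satisfying worlds: {u, w, y}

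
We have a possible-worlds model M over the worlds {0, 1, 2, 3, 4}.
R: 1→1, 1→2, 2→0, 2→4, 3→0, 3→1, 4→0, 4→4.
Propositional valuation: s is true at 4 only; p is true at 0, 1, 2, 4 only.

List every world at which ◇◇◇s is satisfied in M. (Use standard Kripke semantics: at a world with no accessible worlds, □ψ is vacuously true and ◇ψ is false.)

Let φ = ◇◇◇s. Evaluate φ at each world:
  0 (successors ∅): φ is false.
  1 (successors {1, 2}): φ is true.
  2 (successors {0, 4}): φ is true.
  3 (successors {0, 1}): φ is true.
  4 (successors {0, 4}): φ is true.
For instance, at 1:
  At 1: ◇◇◇s requires ◇◇s at some successor in {1, 2}.
    ◇◇s holds at 1, so ◇◇◇s is true at 1.
      At 1: ◇◇s requires ◇s at some successor in {1, 2}.
        ◇s holds at 2, so ◇◇s is true at 1.
Satisfying worlds: {1, 2, 3, 4}

1, 2, 3, 4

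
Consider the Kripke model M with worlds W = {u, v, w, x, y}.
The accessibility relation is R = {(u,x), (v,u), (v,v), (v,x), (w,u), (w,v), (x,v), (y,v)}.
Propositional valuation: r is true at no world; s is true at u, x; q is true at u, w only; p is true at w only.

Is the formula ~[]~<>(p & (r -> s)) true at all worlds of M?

No

Let φ = ~[]~<>(p & (r -> s)). Evaluate φ at each world:
  u (successors {x}): φ is false.
  v (successors {u, v, x}): φ is false.
  w (successors {u, v}): φ is false.
  x (successors {v}): φ is false.
  y (successors {v}): φ is false.
Detail at u (counterexample):
  At u: []~<>(p & (r -> s)) is true, so ~[]~<>(p & (r -> s)) is false.
    At u: []~<>(p & (r -> s)) requires ~<>(p & (r -> s)) at every successor {x}.
      At x: ~<>(p & (r -> s)) is true.
    So []~<>(p & (r -> s)) is true at u.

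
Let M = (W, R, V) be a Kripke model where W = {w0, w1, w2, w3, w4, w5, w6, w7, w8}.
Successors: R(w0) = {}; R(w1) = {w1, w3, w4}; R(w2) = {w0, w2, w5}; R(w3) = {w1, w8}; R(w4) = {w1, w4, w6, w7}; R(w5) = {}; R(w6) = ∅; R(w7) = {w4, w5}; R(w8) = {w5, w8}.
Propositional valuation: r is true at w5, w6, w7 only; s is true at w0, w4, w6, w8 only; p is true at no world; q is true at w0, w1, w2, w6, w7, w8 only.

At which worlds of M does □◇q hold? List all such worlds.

Recall that □ψ holds at a world iff ψ holds at every accessible world, and ◇ψ holds iff ψ holds at some accessible world.
Let φ = □◇q. Evaluate φ at each world:
  w0 (successors ∅): φ is true.
  w1 (successors {w1, w3, w4}): φ is true.
  w2 (successors {w0, w2, w5}): φ is false.
  w3 (successors {w1, w8}): φ is true.
  w4 (successors {w1, w4, w6, w7}): φ is false.
  w5 (successors ∅): φ is true.
  w6 (successors ∅): φ is true.
  w7 (successors {w4, w5}): φ is false.
  w8 (successors {w5, w8}): φ is false.
For instance, at w7:
  At w7: □◇q requires ◇q at every successor {w4, w5}.
    ◇q fails at w5, so □◇q is false at w7.
      At w5: no accessible worlds, so ◇q is false.
Satisfying worlds: {w0, w1, w3, w5, w6}

w0, w1, w3, w5, w6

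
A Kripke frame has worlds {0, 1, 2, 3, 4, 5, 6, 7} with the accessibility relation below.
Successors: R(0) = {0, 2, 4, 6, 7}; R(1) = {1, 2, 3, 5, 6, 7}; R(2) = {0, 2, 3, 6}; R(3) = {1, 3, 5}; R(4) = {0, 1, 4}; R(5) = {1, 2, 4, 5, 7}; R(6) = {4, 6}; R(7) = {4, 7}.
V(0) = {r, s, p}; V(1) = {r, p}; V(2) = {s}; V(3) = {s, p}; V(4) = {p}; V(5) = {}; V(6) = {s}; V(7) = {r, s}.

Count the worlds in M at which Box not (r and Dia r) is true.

Recall that Box ψ holds at a world iff ψ holds at every accessible world, and Dia ψ holds iff ψ holds at some accessible world.
Let φ = Box not (r and Dia r). Evaluate φ at each world:
  0 (successors {0, 2, 4, 6, 7}): φ is false.
  1 (successors {1, 2, 3, 5, 6, 7}): φ is false.
  2 (successors {0, 2, 3, 6}): φ is false.
  3 (successors {1, 3, 5}): φ is false.
  4 (successors {0, 1, 4}): φ is false.
  5 (successors {1, 2, 4, 5, 7}): φ is false.
  6 (successors {4, 6}): φ is true.
  7 (successors {4, 7}): φ is false.
For instance, at 5:
  At 5: Box not (r and Dia r) requires not (r and Dia r) at every successor {1, 2, 4, 5, 7}.
    not (r and Dia r) fails at 1, so Box not (r and Dia r) is false at 5.
      At 1: r and Dia r is true, so not (r and Dia r) is false.
Satisfying worlds: {6}

1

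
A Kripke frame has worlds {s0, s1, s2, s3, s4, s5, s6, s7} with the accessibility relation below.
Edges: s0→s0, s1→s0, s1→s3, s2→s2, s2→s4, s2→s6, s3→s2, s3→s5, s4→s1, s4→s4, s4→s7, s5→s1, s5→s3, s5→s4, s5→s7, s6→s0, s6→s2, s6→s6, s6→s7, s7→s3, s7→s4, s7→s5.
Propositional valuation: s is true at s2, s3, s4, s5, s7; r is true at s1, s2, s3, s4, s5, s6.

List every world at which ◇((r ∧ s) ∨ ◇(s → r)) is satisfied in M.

Let φ = ◇((r ∧ s) ∨ ◇(s → r)). Evaluate φ at each world:
  s0 (successors {s0}): φ is true.
  s1 (successors {s0, s3}): φ is true.
  s2 (successors {s2, s4, s6}): φ is true.
  s3 (successors {s2, s5}): φ is true.
  s4 (successors {s1, s4, s7}): φ is true.
  s5 (successors {s1, s3, s4, s7}): φ is true.
  s6 (successors {s0, s2, s6, s7}): φ is true.
  s7 (successors {s3, s4, s5}): φ is true.
For instance, at s3:
  At s3: ◇((r ∧ s) ∨ ◇(s → r)) requires (r ∧ s) ∨ ◇(s → r) at some successor in {s2, s5}.
    (r ∧ s) ∨ ◇(s → r) holds at s2, so ◇((r ∧ s) ∨ ◇(s → r)) is true at s3.
      At s2: r ∧ s is true, ◇(s → r) is true, so (r ∧ s) ∨ ◇(s → r) is true.
Satisfying worlds: {s0, s1, s2, s3, s4, s5, s6, s7}

s0, s1, s2, s3, s4, s5, s6, s7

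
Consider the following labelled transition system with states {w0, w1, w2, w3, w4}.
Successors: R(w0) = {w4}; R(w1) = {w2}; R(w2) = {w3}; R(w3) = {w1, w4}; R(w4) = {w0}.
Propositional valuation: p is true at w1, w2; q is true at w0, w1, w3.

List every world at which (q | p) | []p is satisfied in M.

w0, w1, w2, w3

Let φ = (q | p) | []p. Evaluate φ at each world:
  w0 (successors {w4}): φ is true.
  w1 (successors {w2}): φ is true.
  w2 (successors {w3}): φ is true.
  w3 (successors {w1, w4}): φ is true.
  w4 (successors {w0}): φ is false.
For instance, at w2:
  At w2: q | p is true, []p is false, so (q | p) | []p is true.
    At w2: []p requires p at every successor {w3}.
      p fails at w3, so []p is false at w2.
Satisfying worlds: {w0, w1, w2, w3}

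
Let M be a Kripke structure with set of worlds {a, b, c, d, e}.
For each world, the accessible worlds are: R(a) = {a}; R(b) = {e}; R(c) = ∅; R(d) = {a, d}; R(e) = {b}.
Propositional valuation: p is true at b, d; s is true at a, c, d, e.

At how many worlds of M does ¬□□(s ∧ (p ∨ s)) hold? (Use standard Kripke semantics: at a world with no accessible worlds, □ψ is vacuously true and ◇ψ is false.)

1

Recall that □ψ holds at a world iff ψ holds at every accessible world, and ◇ψ holds iff ψ holds at some accessible world.
Let φ = ¬□□(s ∧ (p ∨ s)). Evaluate φ at each world:
  a (successors {a}): φ is false.
  b (successors {e}): φ is true.
  c (successors ∅): φ is false.
  d (successors {a, d}): φ is false.
  e (successors {b}): φ is false.
For instance, at a:
  At a: □□(s ∧ (p ∨ s)) is true, so ¬□□(s ∧ (p ∨ s)) is false.
    At a: □□(s ∧ (p ∨ s)) requires □(s ∧ (p ∨ s)) at every successor {a}.
      At a: □(s ∧ (p ∨ s)) is true.
    So □□(s ∧ (p ∨ s)) is true at a.
Satisfying worlds: {b}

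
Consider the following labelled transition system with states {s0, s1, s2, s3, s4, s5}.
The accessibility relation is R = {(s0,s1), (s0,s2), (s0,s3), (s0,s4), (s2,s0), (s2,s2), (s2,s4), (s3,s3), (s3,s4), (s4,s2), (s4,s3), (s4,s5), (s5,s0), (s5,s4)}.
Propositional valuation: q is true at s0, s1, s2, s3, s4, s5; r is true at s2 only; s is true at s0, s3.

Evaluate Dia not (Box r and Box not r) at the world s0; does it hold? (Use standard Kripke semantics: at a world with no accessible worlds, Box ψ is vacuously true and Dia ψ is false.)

Yes

At s0: Dia not (Box r and Box not r) requires not (Box r and Box not r) at some successor in {s1, s2, s3, s4}.
  not (Box r and Box not r) holds at s2, so Dia not (Box r and Box not r) is true at s0.
    At s2: Box r and Box not r is false, so not (Box r and Box not r) is true.
      At s2: Box r is false, Box not r is false, so Box r and Box not r is false.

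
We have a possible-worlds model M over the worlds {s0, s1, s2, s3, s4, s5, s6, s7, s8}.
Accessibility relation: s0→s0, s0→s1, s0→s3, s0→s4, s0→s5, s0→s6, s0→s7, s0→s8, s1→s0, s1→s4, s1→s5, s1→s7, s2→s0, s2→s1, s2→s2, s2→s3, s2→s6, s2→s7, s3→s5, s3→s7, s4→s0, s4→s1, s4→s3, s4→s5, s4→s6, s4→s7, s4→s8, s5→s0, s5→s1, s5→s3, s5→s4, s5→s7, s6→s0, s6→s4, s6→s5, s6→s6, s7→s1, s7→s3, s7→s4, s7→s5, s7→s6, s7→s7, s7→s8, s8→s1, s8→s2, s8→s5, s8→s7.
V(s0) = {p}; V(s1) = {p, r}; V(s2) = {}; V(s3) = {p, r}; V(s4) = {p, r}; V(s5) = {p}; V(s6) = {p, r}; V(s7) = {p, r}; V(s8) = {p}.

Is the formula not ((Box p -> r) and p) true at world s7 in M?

At s7: (Box p -> r) and p is true, so not ((Box p -> r) and p) is false.
  At s7: Box p -> r is true, p is true, so (Box p -> r) and p is true.
    At s7: Box p is true, r is true, so Box p -> r is true.
      At s7: Box p requires p at every successor {s1, s3, s4, s5, s6, s7, s8}.
        At s1: p is true.
        At s3: p is true.
        At s4: p is true.
        At s5: p is true.
        At s6: p is true.
        At s7: p is true.
        At s8: p is true.
      So Box p is true at s7.

No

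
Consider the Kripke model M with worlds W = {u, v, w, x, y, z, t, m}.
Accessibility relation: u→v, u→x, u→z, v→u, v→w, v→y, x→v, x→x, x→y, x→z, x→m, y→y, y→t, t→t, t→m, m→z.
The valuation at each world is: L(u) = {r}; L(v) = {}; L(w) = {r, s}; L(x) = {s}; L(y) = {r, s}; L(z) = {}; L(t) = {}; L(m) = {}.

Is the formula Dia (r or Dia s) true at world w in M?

No

Recall that Dia ψ holds at a world iff ψ holds at some accessible world.
At w: no accessible worlds, so Dia (r or Dia s) is false.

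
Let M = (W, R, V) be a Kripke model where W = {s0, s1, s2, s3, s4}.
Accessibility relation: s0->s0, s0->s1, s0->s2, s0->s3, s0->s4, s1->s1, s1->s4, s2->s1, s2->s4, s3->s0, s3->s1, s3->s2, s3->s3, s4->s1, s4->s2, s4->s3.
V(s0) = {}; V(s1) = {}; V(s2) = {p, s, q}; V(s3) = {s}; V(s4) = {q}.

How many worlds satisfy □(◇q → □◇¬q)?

5

Recall that □ψ holds at a world iff ψ holds at every accessible world, and ◇ψ holds iff ψ holds at some accessible world.
Let φ = □(◇q → □◇¬q). Evaluate φ at each world:
  s0 (successors {s0, s1, s2, s3, s4}): φ is true.
  s1 (successors {s1, s4}): φ is true.
  s2 (successors {s1, s4}): φ is true.
  s3 (successors {s0, s1, s2, s3}): φ is true.
  s4 (successors {s1, s2, s3}): φ is true.
For instance, at s3:
  At s3: □(◇q → □◇¬q) requires ◇q → □◇¬q at every successor {s0, s1, s2, s3}.
    At s0: ◇q → □◇¬q is true.
    At s1: ◇q → □◇¬q is true.
    At s2: ◇q → □◇¬q is true.
    At s3: ◇q → □◇¬q is true.
  So □(◇q → □◇¬q) is true at s3.
Satisfying worlds: {s0, s1, s2, s3, s4}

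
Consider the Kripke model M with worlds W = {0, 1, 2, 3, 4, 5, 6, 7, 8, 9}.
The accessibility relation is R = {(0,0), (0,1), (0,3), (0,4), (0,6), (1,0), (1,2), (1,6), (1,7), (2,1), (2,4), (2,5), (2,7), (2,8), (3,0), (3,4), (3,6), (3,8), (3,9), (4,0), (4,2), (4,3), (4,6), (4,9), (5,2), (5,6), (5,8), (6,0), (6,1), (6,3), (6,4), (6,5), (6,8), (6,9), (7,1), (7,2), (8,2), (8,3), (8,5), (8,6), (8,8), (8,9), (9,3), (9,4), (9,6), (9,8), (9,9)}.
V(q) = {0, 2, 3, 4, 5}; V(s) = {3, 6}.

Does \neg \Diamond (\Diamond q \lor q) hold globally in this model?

No

Let φ = \neg \Diamond (\Diamond q \lor q). Evaluate φ at each world:
  0 (successors {0, 1, 3, 4, 6}): φ is false.
  1 (successors {0, 2, 6, 7}): φ is false.
  2 (successors {1, 4, 5, 7, 8}): φ is false.
  3 (successors {0, 4, 6, 8, 9}): φ is false.
  4 (successors {0, 2, 3, 6, 9}): φ is false.
  5 (successors {2, 6, 8}): φ is false.
  6 (successors {0, 1, 3, 4, 5, 8, 9}): φ is false.
  7 (successors {1, 2}): φ is false.
  8 (successors {2, 3, 5, 6, 8, 9}): φ is false.
  9 (successors {3, 4, 6, 8, 9}): φ is false.
Detail at 0 (counterexample):
  At 0: \Diamond (\Diamond q \lor q) is true, so \neg \Diamond (\Diamond q \lor q) is false.
    At 0: \Diamond (\Diamond q \lor q) requires \Diamond q \lor q at some successor in {0, 1, 3, 4, 6}.
      \Diamond q \lor q holds at 0, so \Diamond (\Diamond q \lor q) is true at 0.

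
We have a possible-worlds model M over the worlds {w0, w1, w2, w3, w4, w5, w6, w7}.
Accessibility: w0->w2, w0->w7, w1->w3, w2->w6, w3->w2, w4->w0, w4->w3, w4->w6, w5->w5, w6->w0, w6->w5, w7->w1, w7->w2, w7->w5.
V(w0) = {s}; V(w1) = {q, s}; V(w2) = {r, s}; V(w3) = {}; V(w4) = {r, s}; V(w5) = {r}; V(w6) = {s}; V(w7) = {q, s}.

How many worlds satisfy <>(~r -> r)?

5

Recall that <>ψ holds at a world iff ψ holds at some accessible world.
Let φ = <>(~r -> r). Evaluate φ at each world:
  w0 (successors {w2, w7}): φ is true.
  w1 (successors {w3}): φ is false.
  w2 (successors {w6}): φ is false.
  w3 (successors {w2}): φ is true.
  w4 (successors {w0, w3, w6}): φ is false.
  w5 (successors {w5}): φ is true.
  w6 (successors {w0, w5}): φ is true.
  w7 (successors {w1, w2, w5}): φ is true.
For instance, at w1:
  At w1: <>(~r -> r) requires ~r -> r at some successor in {w3}.
    At w3: ~r -> r is false.
  So <>(~r -> r) is false at w1.
Satisfying worlds: {w0, w3, w5, w6, w7}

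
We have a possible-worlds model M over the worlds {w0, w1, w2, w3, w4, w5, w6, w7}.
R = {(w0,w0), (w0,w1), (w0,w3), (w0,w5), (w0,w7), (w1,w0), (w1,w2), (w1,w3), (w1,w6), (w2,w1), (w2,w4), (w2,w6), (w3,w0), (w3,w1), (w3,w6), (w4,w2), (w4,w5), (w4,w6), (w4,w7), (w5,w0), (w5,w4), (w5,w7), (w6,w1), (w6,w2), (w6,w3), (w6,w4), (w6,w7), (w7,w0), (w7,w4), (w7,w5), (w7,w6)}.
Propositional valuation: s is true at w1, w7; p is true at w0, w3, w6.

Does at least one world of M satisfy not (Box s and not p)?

Let φ = not (Box s and not p). Evaluate φ at each world:
  w0 (successors {w0, w1, w3, w5, w7}): φ is true.
  w1 (successors {w0, w2, w3, w6}): φ is true.
  w2 (successors {w1, w4, w6}): φ is true.
  w3 (successors {w0, w1, w6}): φ is true.
  w4 (successors {w2, w5, w6, w7}): φ is true.
  w5 (successors {w0, w4, w7}): φ is true.
  w6 (successors {w1, w2, w3, w4, w7}): φ is true.
  w7 (successors {w0, w4, w5, w6}): φ is true.
Detail at w0 (witness):
  At w0: Box s and not p is false, so not (Box s and not p) is true.
    At w0: Box s is false, not p is false, so Box s and not p is false.
      At w0: Box s requires s at every successor {w0, w1, w3, w5, w7}.
        s fails at w0, so Box s is false at w0.

Yes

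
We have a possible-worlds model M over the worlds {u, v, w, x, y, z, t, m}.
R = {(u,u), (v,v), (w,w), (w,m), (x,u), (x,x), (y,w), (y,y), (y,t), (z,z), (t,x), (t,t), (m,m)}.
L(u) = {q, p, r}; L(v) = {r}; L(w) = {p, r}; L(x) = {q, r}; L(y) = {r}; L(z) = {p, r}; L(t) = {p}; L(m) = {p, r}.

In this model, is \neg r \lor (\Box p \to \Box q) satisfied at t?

At t: \neg r is true, \Box p \to \Box q is true, so \neg r \lor (\Box p \to \Box q) is true.
  At t: \Box p is false, \Box q is false, so \Box p \to \Box q is true.
    At t: \Box p requires p at every successor {x, t}.
      p fails at x, so \Box p is false at t.
    At t: \Box q requires q at every successor {x, t}.
      q fails at t, so \Box q is false at t.

Yes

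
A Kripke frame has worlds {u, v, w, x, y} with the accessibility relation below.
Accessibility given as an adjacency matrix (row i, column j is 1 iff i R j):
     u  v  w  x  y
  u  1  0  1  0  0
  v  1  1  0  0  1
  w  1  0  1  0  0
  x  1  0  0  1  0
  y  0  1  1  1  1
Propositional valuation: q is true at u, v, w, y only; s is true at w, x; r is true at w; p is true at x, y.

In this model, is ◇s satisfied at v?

At v: ◇s requires s at some successor in {u, v, y}.
  At u: s is false.
  At v: s is false.
  At y: s is false.
So ◇s is false at v.

No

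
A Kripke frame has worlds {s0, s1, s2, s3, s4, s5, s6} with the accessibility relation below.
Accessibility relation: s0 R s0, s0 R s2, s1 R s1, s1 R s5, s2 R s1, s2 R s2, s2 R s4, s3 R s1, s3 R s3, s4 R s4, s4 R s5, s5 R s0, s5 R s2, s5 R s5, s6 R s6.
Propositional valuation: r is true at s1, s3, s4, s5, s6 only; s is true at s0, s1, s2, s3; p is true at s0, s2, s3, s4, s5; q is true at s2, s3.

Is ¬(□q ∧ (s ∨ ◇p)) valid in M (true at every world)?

Yes

Recall that □ψ holds at a world iff ψ holds at every accessible world, and ◇ψ holds iff ψ holds at some accessible world.
Let φ = ¬(□q ∧ (s ∨ ◇p)). Evaluate φ at each world:
  s0 (successors {s0, s2}): φ is true.
  s1 (successors {s1, s5}): φ is true.
  s2 (successors {s1, s2, s4}): φ is true.
  s3 (successors {s1, s3}): φ is true.
  s4 (successors {s4, s5}): φ is true.
  s5 (successors {s0, s2, s5}): φ is true.
  s6 (successors {s6}): φ is true.
For instance, at s3:
  At s3: □q ∧ (s ∨ ◇p) is false, so ¬(□q ∧ (s ∨ ◇p)) is true.
    At s3: □q is false, s ∨ ◇p is true, so □q ∧ (s ∨ ◇p) is false.
      At s3: □q requires q at every successor {s1, s3}.
        q fails at s1, so □q is false at s3.
      At s3: s is true, ◇p is true, so s ∨ ◇p is true.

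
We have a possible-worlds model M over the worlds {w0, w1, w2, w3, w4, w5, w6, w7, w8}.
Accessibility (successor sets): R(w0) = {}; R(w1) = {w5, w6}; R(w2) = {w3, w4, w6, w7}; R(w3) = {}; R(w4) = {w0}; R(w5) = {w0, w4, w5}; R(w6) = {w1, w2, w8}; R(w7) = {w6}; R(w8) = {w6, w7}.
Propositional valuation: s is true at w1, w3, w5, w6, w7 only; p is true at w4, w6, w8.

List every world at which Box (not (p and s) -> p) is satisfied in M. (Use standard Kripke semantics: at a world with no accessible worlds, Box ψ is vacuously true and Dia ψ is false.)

w0, w3, w7

Recall that Box ψ holds at a world iff ψ holds at every accessible world, and Dia ψ holds iff ψ holds at some accessible world.
Let φ = Box (not (p and s) -> p). Evaluate φ at each world:
  w0 (successors ∅): φ is true.
  w1 (successors {w5, w6}): φ is false.
  w2 (successors {w3, w4, w6, w7}): φ is false.
  w3 (successors ∅): φ is true.
  w4 (successors {w0}): φ is false.
  w5 (successors {w0, w4, w5}): φ is false.
  w6 (successors {w1, w2, w8}): φ is false.
  w7 (successors {w6}): φ is true.
  w8 (successors {w6, w7}): φ is false.
For instance, at w4:
  At w4: Box (not (p and s) -> p) requires not (p and s) -> p at every successor {w0}.
    not (p and s) -> p fails at w0, so Box (not (p and s) -> p) is false at w4.
Satisfying worlds: {w0, w3, w7}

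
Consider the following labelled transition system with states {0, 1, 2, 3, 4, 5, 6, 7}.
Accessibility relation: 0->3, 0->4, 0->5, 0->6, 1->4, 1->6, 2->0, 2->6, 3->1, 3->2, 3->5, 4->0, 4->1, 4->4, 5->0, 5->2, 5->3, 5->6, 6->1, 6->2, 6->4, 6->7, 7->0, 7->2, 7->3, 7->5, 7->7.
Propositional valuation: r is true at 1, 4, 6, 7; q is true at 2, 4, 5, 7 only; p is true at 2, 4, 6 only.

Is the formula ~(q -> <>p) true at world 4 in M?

No

At 4: q -> <>p is true, so ~(q -> <>p) is false.
  At 4: q is true, <>p is true, so q -> <>p is true.
    At 4: <>p requires p at some successor in {0, 1, 4}.
      p holds at 4, so <>p is true at 4.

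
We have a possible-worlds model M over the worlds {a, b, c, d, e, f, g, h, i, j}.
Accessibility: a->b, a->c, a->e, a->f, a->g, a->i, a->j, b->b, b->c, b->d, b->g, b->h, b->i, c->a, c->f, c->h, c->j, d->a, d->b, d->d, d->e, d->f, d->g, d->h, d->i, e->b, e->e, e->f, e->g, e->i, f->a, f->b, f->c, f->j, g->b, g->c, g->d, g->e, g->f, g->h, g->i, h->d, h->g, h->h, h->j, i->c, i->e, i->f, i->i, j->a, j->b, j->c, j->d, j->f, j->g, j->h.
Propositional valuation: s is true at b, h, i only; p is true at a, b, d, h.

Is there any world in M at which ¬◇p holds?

Yes

Let φ = ¬◇p. Evaluate φ at each world:
  a (successors {b, c, e, f, g, i, j}): φ is false.
  b (successors {b, c, d, g, h, i}): φ is false.
  c (successors {a, f, h, j}): φ is false.
  d (successors {a, b, d, e, f, g, h, i}): φ is false.
  e (successors {b, e, f, g, i}): φ is false.
  f (successors {a, b, c, j}): φ is false.
  g (successors {b, c, d, e, f, h, i}): φ is false.
  h (successors {d, g, h, j}): φ is false.
  i (successors {c, e, f, i}): φ is true.
  j (successors {a, b, c, d, f, g, h}): φ is false.
Detail at i (witness):
  At i: ◇p is false, so ¬◇p is true.
    At i: ◇p requires p at some successor in {c, e, f, i}.
      At c: p is false.
      At e: p is false.
      At f: p is false.
      At i: p is false.
    So ◇p is false at i.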